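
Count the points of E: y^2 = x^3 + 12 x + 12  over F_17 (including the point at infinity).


For each x in F_17, count y with y^2 = x^3 + 12 x + 12 mod 17:
  x = 1: RHS = 8, y in [5, 12]  -> 2 point(s)
  x = 8: RHS = 8, y in [5, 12]  -> 2 point(s)
  x = 9: RHS = 16, y in [4, 13]  -> 2 point(s)
  x = 11: RHS = 13, y in [8, 9]  -> 2 point(s)
  x = 13: RHS = 2, y in [6, 11]  -> 2 point(s)
  x = 14: RHS = 0, y in [0]  -> 1 point(s)
  x = 16: RHS = 16, y in [4, 13]  -> 2 point(s)
Affine points: 13. Add the point at infinity: total = 14.

#E(F_17) = 14


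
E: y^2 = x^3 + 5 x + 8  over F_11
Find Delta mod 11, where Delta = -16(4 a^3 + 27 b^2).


4 a^3 + 27 b^2 = 4*5^3 + 27*8^2 = 500 + 1728 = 2228
Delta = -16 * (2228) = -35648
Delta mod 11 = 3

Delta = 3 (mod 11)


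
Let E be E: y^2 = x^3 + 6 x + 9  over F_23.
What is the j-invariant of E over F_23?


Delta = -16(4 a^3 + 27 b^2) mod 23 = 13
-1728 * (4 a)^3 = -1728 * (4*6)^3 mod 23 = 20
j = 20 * 13^(-1) mod 23 = 21

j = 21 (mod 23)


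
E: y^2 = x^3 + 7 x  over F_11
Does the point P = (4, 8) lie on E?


Check whether y^2 = x^3 + 7 x + 0 (mod 11) for (x, y) = (4, 8).
LHS: y^2 = 8^2 mod 11 = 9
RHS: x^3 + 7 x + 0 = 4^3 + 7*4 + 0 mod 11 = 4
LHS != RHS

No, not on the curve


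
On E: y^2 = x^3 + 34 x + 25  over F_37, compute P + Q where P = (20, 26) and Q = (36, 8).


P != Q, so use the chord formula.
s = (y2 - y1) / (x2 - x1) = (19) / (16) mod 37 = 22
x3 = s^2 - x1 - x2 mod 37 = 22^2 - 20 - 36 = 21
y3 = s (x1 - x3) - y1 mod 37 = 22 * (20 - 21) - 26 = 26

P + Q = (21, 26)


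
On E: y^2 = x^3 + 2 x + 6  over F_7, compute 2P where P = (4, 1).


Doubling: s = (3 x1^2 + a) / (2 y1)
s = (3*4^2 + 2) / (2*1) mod 7 = 4
x3 = s^2 - 2 x1 mod 7 = 4^2 - 2*4 = 1
y3 = s (x1 - x3) - y1 mod 7 = 4 * (4 - 1) - 1 = 4

2P = (1, 4)


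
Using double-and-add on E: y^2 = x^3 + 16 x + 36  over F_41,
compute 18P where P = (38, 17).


k = 18 = 10010_2 (binary, LSB first: 01001)
Double-and-add from P = (38, 17):
  bit 0 = 0: acc unchanged = O
  bit 1 = 1: acc = O + (27, 15) = (27, 15)
  bit 2 = 0: acc unchanged = (27, 15)
  bit 3 = 0: acc unchanged = (27, 15)
  bit 4 = 1: acc = (27, 15) + (0, 6) = (5, 6)

18P = (5, 6)


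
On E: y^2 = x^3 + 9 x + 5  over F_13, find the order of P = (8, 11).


Compute successive multiples of P until we hit O:
  1P = (8, 11)
  2P = (9, 10)
  3P = (10, 4)
  4P = (4, 1)
  5P = (4, 12)
  6P = (10, 9)
  7P = (9, 3)
  8P = (8, 2)
  ... (continuing to 9P)
  9P = O

ord(P) = 9


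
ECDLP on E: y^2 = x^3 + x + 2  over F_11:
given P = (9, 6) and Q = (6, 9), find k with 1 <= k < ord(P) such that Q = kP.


Enumerate multiples of P until we hit Q = (6, 9):
  1P = (9, 6)
  2P = (8, 7)
  3P = (6, 2)
  4P = (10, 0)
  5P = (6, 9)
Match found at i = 5.

k = 5


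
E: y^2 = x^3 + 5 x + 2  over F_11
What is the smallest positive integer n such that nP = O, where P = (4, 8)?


Compute successive multiples of P until we hit O:
  1P = (4, 8)
  2P = (8, 9)
  3P = (8, 2)
  4P = (4, 3)
  5P = O

ord(P) = 5


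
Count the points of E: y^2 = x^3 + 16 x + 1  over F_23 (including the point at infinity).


For each x in F_23, count y with y^2 = x^3 + 16 x + 1 mod 23:
  x = 0: RHS = 1, y in [1, 22]  -> 2 point(s)
  x = 1: RHS = 18, y in [8, 15]  -> 2 point(s)
  x = 2: RHS = 18, y in [8, 15]  -> 2 point(s)
  x = 9: RHS = 0, y in [0]  -> 1 point(s)
  x = 11: RHS = 13, y in [6, 17]  -> 2 point(s)
  x = 12: RHS = 12, y in [9, 14]  -> 2 point(s)
  x = 14: RHS = 2, y in [5, 18]  -> 2 point(s)
  x = 16: RHS = 6, y in [11, 12]  -> 2 point(s)
  x = 18: RHS = 3, y in [7, 16]  -> 2 point(s)
  x = 20: RHS = 18, y in [8, 15]  -> 2 point(s)
Affine points: 19. Add the point at infinity: total = 20.

#E(F_23) = 20


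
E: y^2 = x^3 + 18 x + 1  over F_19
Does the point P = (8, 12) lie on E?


Check whether y^2 = x^3 + 18 x + 1 (mod 19) for (x, y) = (8, 12).
LHS: y^2 = 12^2 mod 19 = 11
RHS: x^3 + 18 x + 1 = 8^3 + 18*8 + 1 mod 19 = 11
LHS = RHS

Yes, on the curve


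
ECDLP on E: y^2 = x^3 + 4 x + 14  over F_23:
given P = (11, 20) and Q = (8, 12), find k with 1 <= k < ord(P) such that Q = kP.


Enumerate multiples of P until we hit Q = (8, 12):
  1P = (11, 20)
  2P = (17, 2)
  3P = (4, 5)
  4P = (14, 13)
  5P = (6, 22)
  6P = (8, 11)
  7P = (13, 20)
  8P = (22, 3)
  9P = (19, 7)
  10P = (19, 16)
  11P = (22, 20)
  12P = (13, 3)
  13P = (8, 12)
Match found at i = 13.

k = 13


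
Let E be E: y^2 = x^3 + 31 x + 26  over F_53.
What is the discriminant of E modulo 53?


4 a^3 + 27 b^2 = 4*31^3 + 27*26^2 = 119164 + 18252 = 137416
Delta = -16 * (137416) = -2198656
Delta mod 53 = 49

Delta = 49 (mod 53)


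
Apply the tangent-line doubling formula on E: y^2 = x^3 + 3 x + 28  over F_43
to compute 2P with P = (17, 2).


Doubling: s = (3 x1^2 + a) / (2 y1)
s = (3*17^2 + 3) / (2*2) mod 43 = 24
x3 = s^2 - 2 x1 mod 43 = 24^2 - 2*17 = 26
y3 = s (x1 - x3) - y1 mod 43 = 24 * (17 - 26) - 2 = 40

2P = (26, 40)


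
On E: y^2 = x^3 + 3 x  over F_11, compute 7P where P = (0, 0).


k = 7 = 111_2 (binary, LSB first: 111)
Double-and-add from P = (0, 0):
  bit 0 = 1: acc = O + (0, 0) = (0, 0)
  bit 1 = 1: acc = (0, 0) + O = (0, 0)
  bit 2 = 1: acc = (0, 0) + O = (0, 0)

7P = (0, 0)


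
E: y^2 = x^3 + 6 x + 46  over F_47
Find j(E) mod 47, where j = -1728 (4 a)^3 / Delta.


Delta = -16(4 a^3 + 27 b^2) mod 47 = 32
-1728 * (4 a)^3 = -1728 * (4*6)^3 mod 47 = 19
j = 19 * 32^(-1) mod 47 = 5

j = 5 (mod 47)


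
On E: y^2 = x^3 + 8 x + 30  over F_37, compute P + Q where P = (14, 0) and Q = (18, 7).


P != Q, so use the chord formula.
s = (y2 - y1) / (x2 - x1) = (7) / (4) mod 37 = 11
x3 = s^2 - x1 - x2 mod 37 = 11^2 - 14 - 18 = 15
y3 = s (x1 - x3) - y1 mod 37 = 11 * (14 - 15) - 0 = 26

P + Q = (15, 26)


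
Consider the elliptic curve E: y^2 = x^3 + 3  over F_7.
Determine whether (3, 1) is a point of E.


Check whether y^2 = x^3 + 0 x + 3 (mod 7) for (x, y) = (3, 1).
LHS: y^2 = 1^2 mod 7 = 1
RHS: x^3 + 0 x + 3 = 3^3 + 0*3 + 3 mod 7 = 2
LHS != RHS

No, not on the curve


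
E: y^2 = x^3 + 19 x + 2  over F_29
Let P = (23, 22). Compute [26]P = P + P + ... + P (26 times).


k = 26 = 11010_2 (binary, LSB first: 01011)
Double-and-add from P = (23, 22):
  bit 0 = 0: acc unchanged = O
  bit 1 = 1: acc = O + (3, 12) = (3, 12)
  bit 2 = 0: acc unchanged = (3, 12)
  bit 3 = 1: acc = (3, 12) + (6, 19) = (19, 28)
  bit 4 = 1: acc = (19, 28) + (21, 11) = (25, 23)

26P = (25, 23)


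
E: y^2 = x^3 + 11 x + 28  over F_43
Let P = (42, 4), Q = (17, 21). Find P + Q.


P != Q, so use the chord formula.
s = (y2 - y1) / (x2 - x1) = (17) / (18) mod 43 = 32
x3 = s^2 - x1 - x2 mod 43 = 32^2 - 42 - 17 = 19
y3 = s (x1 - x3) - y1 mod 43 = 32 * (42 - 19) - 4 = 1

P + Q = (19, 1)


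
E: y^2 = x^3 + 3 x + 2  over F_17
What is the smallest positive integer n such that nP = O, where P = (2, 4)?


Compute successive multiples of P until we hit O:
  1P = (2, 4)
  2P = (12, 7)
  3P = (7, 3)
  4P = (6, 7)
  5P = (0, 6)
  6P = (16, 10)
  7P = (3, 15)
  8P = (14, 0)
  ... (continuing to 16P)
  16P = O

ord(P) = 16


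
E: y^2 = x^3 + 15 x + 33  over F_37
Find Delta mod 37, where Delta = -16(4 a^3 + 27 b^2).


4 a^3 + 27 b^2 = 4*15^3 + 27*33^2 = 13500 + 29403 = 42903
Delta = -16 * (42903) = -686448
Delta mod 37 = 13

Delta = 13 (mod 37)


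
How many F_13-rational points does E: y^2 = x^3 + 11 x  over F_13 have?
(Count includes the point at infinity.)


For each x in F_13, count y with y^2 = x^3 + 11 x + 0 mod 13:
  x = 0: RHS = 0, y in [0]  -> 1 point(s)
  x = 1: RHS = 12, y in [5, 8]  -> 2 point(s)
  x = 2: RHS = 4, y in [2, 11]  -> 2 point(s)
  x = 4: RHS = 4, y in [2, 11]  -> 2 point(s)
  x = 6: RHS = 9, y in [3, 10]  -> 2 point(s)
  x = 7: RHS = 4, y in [2, 11]  -> 2 point(s)
  x = 9: RHS = 9, y in [3, 10]  -> 2 point(s)
  x = 11: RHS = 9, y in [3, 10]  -> 2 point(s)
  x = 12: RHS = 1, y in [1, 12]  -> 2 point(s)
Affine points: 17. Add the point at infinity: total = 18.

#E(F_13) = 18


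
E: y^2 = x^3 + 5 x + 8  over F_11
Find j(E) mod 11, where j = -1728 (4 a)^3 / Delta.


Delta = -16(4 a^3 + 27 b^2) mod 11 = 3
-1728 * (4 a)^3 = -1728 * (4*5)^3 mod 11 = 8
j = 8 * 3^(-1) mod 11 = 10

j = 10 (mod 11)


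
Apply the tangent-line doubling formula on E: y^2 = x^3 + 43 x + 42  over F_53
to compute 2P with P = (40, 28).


Doubling: s = (3 x1^2 + a) / (2 y1)
s = (3*40^2 + 43) / (2*28) mod 53 = 42
x3 = s^2 - 2 x1 mod 53 = 42^2 - 2*40 = 41
y3 = s (x1 - x3) - y1 mod 53 = 42 * (40 - 41) - 28 = 36

2P = (41, 36)


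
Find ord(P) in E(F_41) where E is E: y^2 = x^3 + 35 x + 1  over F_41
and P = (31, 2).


Compute successive multiples of P until we hit O:
  1P = (31, 2)
  2P = (0, 1)
  3P = (26, 18)
  4P = (9, 26)
  5P = (11, 6)
  6P = (22, 29)
  7P = (38, 19)
  8P = (3, 25)
  ... (continuing to 32P)
  32P = O

ord(P) = 32


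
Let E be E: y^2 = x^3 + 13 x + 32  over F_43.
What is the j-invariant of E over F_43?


Delta = -16(4 a^3 + 27 b^2) mod 43 = 18
-1728 * (4 a)^3 = -1728 * (4*13)^3 mod 43 = 16
j = 16 * 18^(-1) mod 43 = 20

j = 20 (mod 43)


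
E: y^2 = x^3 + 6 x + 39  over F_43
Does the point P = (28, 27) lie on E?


Check whether y^2 = x^3 + 6 x + 39 (mod 43) for (x, y) = (28, 27).
LHS: y^2 = 27^2 mod 43 = 41
RHS: x^3 + 6 x + 39 = 28^3 + 6*28 + 39 mod 43 = 14
LHS != RHS

No, not on the curve


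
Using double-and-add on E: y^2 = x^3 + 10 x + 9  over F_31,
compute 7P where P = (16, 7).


k = 7 = 111_2 (binary, LSB first: 111)
Double-and-add from P = (16, 7):
  bit 0 = 1: acc = O + (16, 7) = (16, 7)
  bit 1 = 1: acc = (16, 7) + (3, 29) = (20, 26)
  bit 2 = 1: acc = (20, 26) + (4, 19) = (17, 16)

7P = (17, 16)


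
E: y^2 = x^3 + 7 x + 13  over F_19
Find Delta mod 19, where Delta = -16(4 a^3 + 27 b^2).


4 a^3 + 27 b^2 = 4*7^3 + 27*13^2 = 1372 + 4563 = 5935
Delta = -16 * (5935) = -94960
Delta mod 19 = 2

Delta = 2 (mod 19)


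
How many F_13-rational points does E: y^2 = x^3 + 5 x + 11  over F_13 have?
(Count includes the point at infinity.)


For each x in F_13, count y with y^2 = x^3 + 5 x + 11 mod 13:
  x = 1: RHS = 4, y in [2, 11]  -> 2 point(s)
  x = 2: RHS = 3, y in [4, 9]  -> 2 point(s)
  x = 3: RHS = 1, y in [1, 12]  -> 2 point(s)
  x = 4: RHS = 4, y in [2, 11]  -> 2 point(s)
  x = 6: RHS = 10, y in [6, 7]  -> 2 point(s)
  x = 7: RHS = 12, y in [5, 8]  -> 2 point(s)
  x = 8: RHS = 4, y in [2, 11]  -> 2 point(s)
Affine points: 14. Add the point at infinity: total = 15.

#E(F_13) = 15


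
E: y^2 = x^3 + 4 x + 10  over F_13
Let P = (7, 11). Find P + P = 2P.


Doubling: s = (3 x1^2 + a) / (2 y1)
s = (3*7^2 + 4) / (2*11) mod 13 = 11
x3 = s^2 - 2 x1 mod 13 = 11^2 - 2*7 = 3
y3 = s (x1 - x3) - y1 mod 13 = 11 * (7 - 3) - 11 = 7

2P = (3, 7)


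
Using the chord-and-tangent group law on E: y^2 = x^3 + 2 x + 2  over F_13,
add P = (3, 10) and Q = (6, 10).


P != Q, so use the chord formula.
s = (y2 - y1) / (x2 - x1) = (0) / (3) mod 13 = 0
x3 = s^2 - x1 - x2 mod 13 = 0^2 - 3 - 6 = 4
y3 = s (x1 - x3) - y1 mod 13 = 0 * (3 - 4) - 10 = 3

P + Q = (4, 3)


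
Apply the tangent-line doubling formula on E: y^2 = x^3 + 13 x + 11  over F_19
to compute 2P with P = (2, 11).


Doubling: s = (3 x1^2 + a) / (2 y1)
s = (3*2^2 + 13) / (2*11) mod 19 = 2
x3 = s^2 - 2 x1 mod 19 = 2^2 - 2*2 = 0
y3 = s (x1 - x3) - y1 mod 19 = 2 * (2 - 0) - 11 = 12

2P = (0, 12)


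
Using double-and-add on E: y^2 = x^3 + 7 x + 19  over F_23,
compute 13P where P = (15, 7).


k = 13 = 1101_2 (binary, LSB first: 1011)
Double-and-add from P = (15, 7):
  bit 0 = 1: acc = O + (15, 7) = (15, 7)
  bit 1 = 0: acc unchanged = (15, 7)
  bit 2 = 1: acc = (15, 7) + (11, 22) = (1, 21)
  bit 3 = 1: acc = (1, 21) + (2, 15) = (10, 10)

13P = (10, 10)


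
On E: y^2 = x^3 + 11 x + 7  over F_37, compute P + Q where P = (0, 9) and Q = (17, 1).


P != Q, so use the chord formula.
s = (y2 - y1) / (x2 - x1) = (29) / (17) mod 37 = 30
x3 = s^2 - x1 - x2 mod 37 = 30^2 - 0 - 17 = 32
y3 = s (x1 - x3) - y1 mod 37 = 30 * (0 - 32) - 9 = 30

P + Q = (32, 30)


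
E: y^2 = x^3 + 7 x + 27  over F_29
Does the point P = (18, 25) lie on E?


Check whether y^2 = x^3 + 7 x + 27 (mod 29) for (x, y) = (18, 25).
LHS: y^2 = 25^2 mod 29 = 16
RHS: x^3 + 7 x + 27 = 18^3 + 7*18 + 27 mod 29 = 11
LHS != RHS

No, not on the curve


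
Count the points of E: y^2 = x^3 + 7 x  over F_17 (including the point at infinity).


For each x in F_17, count y with y^2 = x^3 + 7 x + 0 mod 17:
  x = 0: RHS = 0, y in [0]  -> 1 point(s)
  x = 1: RHS = 8, y in [5, 12]  -> 2 point(s)
  x = 7: RHS = 1, y in [1, 16]  -> 2 point(s)
  x = 10: RHS = 16, y in [4, 13]  -> 2 point(s)
  x = 16: RHS = 9, y in [3, 14]  -> 2 point(s)
Affine points: 9. Add the point at infinity: total = 10.

#E(F_17) = 10


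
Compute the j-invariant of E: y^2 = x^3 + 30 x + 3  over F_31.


Delta = -16(4 a^3 + 27 b^2) mod 31 = 20
-1728 * (4 a)^3 = -1728 * (4*30)^3 mod 31 = 15
j = 15 * 20^(-1) mod 31 = 24

j = 24 (mod 31)


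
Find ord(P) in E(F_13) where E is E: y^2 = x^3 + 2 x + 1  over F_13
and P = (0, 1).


Compute successive multiples of P until we hit O:
  1P = (0, 1)
  2P = (1, 11)
  3P = (8, 10)
  4P = (2, 0)
  5P = (8, 3)
  6P = (1, 2)
  7P = (0, 12)
  8P = O

ord(P) = 8


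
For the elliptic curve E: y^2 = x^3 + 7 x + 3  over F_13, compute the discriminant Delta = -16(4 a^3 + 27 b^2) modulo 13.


4 a^3 + 27 b^2 = 4*7^3 + 27*3^2 = 1372 + 243 = 1615
Delta = -16 * (1615) = -25840
Delta mod 13 = 4

Delta = 4 (mod 13)


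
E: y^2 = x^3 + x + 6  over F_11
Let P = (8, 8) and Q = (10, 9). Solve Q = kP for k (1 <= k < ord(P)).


Enumerate multiples of P until we hit Q = (10, 9):
  1P = (8, 8)
  2P = (7, 2)
  3P = (10, 2)
  4P = (2, 7)
  5P = (5, 9)
  6P = (3, 5)
  7P = (3, 6)
  8P = (5, 2)
  9P = (2, 4)
  10P = (10, 9)
Match found at i = 10.

k = 10


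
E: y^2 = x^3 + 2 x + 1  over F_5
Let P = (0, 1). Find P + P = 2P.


Doubling: s = (3 x1^2 + a) / (2 y1)
s = (3*0^2 + 2) / (2*1) mod 5 = 1
x3 = s^2 - 2 x1 mod 5 = 1^2 - 2*0 = 1
y3 = s (x1 - x3) - y1 mod 5 = 1 * (0 - 1) - 1 = 3

2P = (1, 3)


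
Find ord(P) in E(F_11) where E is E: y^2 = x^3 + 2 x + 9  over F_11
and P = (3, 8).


Compute successive multiples of P until we hit O:
  1P = (3, 8)
  2P = (3, 3)
  3P = O

ord(P) = 3


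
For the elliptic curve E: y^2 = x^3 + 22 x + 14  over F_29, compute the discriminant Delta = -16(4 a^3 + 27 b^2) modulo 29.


4 a^3 + 27 b^2 = 4*22^3 + 27*14^2 = 42592 + 5292 = 47884
Delta = -16 * (47884) = -766144
Delta mod 29 = 7

Delta = 7 (mod 29)


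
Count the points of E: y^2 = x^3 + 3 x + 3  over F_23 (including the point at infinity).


For each x in F_23, count y with y^2 = x^3 + 3 x + 3 mod 23:
  x = 0: RHS = 3, y in [7, 16]  -> 2 point(s)
  x = 3: RHS = 16, y in [4, 19]  -> 2 point(s)
  x = 9: RHS = 0, y in [0]  -> 1 point(s)
  x = 13: RHS = 8, y in [10, 13]  -> 2 point(s)
  x = 14: RHS = 6, y in [11, 12]  -> 2 point(s)
  x = 18: RHS = 1, y in [1, 22]  -> 2 point(s)
  x = 20: RHS = 13, y in [6, 17]  -> 2 point(s)
  x = 21: RHS = 12, y in [9, 14]  -> 2 point(s)
Affine points: 15. Add the point at infinity: total = 16.

#E(F_23) = 16


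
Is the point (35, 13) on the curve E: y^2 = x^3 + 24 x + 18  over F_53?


Check whether y^2 = x^3 + 24 x + 18 (mod 53) for (x, y) = (35, 13).
LHS: y^2 = 13^2 mod 53 = 10
RHS: x^3 + 24 x + 18 = 35^3 + 24*35 + 18 mod 53 = 8
LHS != RHS

No, not on the curve


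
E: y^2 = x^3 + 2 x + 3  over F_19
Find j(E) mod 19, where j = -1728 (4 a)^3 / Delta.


Delta = -16(4 a^3 + 27 b^2) mod 19 = 8
-1728 * (4 a)^3 = -1728 * (4*2)^3 mod 19 = 18
j = 18 * 8^(-1) mod 19 = 7

j = 7 (mod 19)


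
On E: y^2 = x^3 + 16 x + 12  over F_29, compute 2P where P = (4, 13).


k = 2 = 10_2 (binary, LSB first: 01)
Double-and-add from P = (4, 13):
  bit 0 = 0: acc unchanged = O
  bit 1 = 1: acc = O + (25, 0) = (25, 0)

2P = (25, 0)


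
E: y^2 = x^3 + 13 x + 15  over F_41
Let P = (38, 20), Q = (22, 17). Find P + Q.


P != Q, so use the chord formula.
s = (y2 - y1) / (x2 - x1) = (38) / (25) mod 41 = 13
x3 = s^2 - x1 - x2 mod 41 = 13^2 - 38 - 22 = 27
y3 = s (x1 - x3) - y1 mod 41 = 13 * (38 - 27) - 20 = 0

P + Q = (27, 0)


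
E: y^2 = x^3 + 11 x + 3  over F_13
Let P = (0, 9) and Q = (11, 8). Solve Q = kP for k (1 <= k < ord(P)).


Enumerate multiples of P until we hit Q = (11, 8):
  1P = (0, 9)
  2P = (9, 5)
  3P = (5, 12)
  4P = (12, 2)
  5P = (11, 5)
  6P = (6, 5)
  7P = (6, 8)
  8P = (11, 8)
Match found at i = 8.

k = 8


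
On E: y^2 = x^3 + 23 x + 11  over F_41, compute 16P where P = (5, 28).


k = 16 = 10000_2 (binary, LSB first: 00001)
Double-and-add from P = (5, 28):
  bit 0 = 0: acc unchanged = O
  bit 1 = 0: acc unchanged = O
  bit 2 = 0: acc unchanged = O
  bit 3 = 0: acc unchanged = O
  bit 4 = 1: acc = O + (24, 18) = (24, 18)

16P = (24, 18)


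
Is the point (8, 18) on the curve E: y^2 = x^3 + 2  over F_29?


Check whether y^2 = x^3 + 0 x + 2 (mod 29) for (x, y) = (8, 18).
LHS: y^2 = 18^2 mod 29 = 5
RHS: x^3 + 0 x + 2 = 8^3 + 0*8 + 2 mod 29 = 21
LHS != RHS

No, not on the curve


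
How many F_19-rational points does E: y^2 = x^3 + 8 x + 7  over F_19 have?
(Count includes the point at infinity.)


For each x in F_19, count y with y^2 = x^3 + 8 x + 7 mod 19:
  x = 0: RHS = 7, y in [8, 11]  -> 2 point(s)
  x = 1: RHS = 16, y in [4, 15]  -> 2 point(s)
  x = 3: RHS = 1, y in [1, 18]  -> 2 point(s)
  x = 5: RHS = 1, y in [1, 18]  -> 2 point(s)
  x = 6: RHS = 5, y in [9, 10]  -> 2 point(s)
  x = 7: RHS = 7, y in [8, 11]  -> 2 point(s)
  x = 10: RHS = 4, y in [2, 17]  -> 2 point(s)
  x = 11: RHS = 1, y in [1, 18]  -> 2 point(s)
  x = 12: RHS = 7, y in [8, 11]  -> 2 point(s)
  x = 13: RHS = 9, y in [3, 16]  -> 2 point(s)
  x = 15: RHS = 6, y in [5, 14]  -> 2 point(s)
  x = 18: RHS = 17, y in [6, 13]  -> 2 point(s)
Affine points: 24. Add the point at infinity: total = 25.

#E(F_19) = 25


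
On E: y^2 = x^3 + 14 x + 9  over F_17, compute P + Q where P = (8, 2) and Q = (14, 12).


P != Q, so use the chord formula.
s = (y2 - y1) / (x2 - x1) = (10) / (6) mod 17 = 13
x3 = s^2 - x1 - x2 mod 17 = 13^2 - 8 - 14 = 11
y3 = s (x1 - x3) - y1 mod 17 = 13 * (8 - 11) - 2 = 10

P + Q = (11, 10)


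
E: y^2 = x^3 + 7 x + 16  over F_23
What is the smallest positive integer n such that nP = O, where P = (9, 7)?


Compute successive multiples of P until we hit O:
  1P = (9, 7)
  2P = (0, 19)
  3P = (3, 8)
  4P = (4, 19)
  5P = (13, 21)
  6P = (19, 4)
  7P = (22, 13)
  8P = (8, 20)
  ... (continuing to 22P)
  22P = O

ord(P) = 22


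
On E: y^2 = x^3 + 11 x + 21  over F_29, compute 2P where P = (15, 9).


Doubling: s = (3 x1^2 + a) / (2 y1)
s = (3*15^2 + 11) / (2*9) mod 29 = 22
x3 = s^2 - 2 x1 mod 29 = 22^2 - 2*15 = 19
y3 = s (x1 - x3) - y1 mod 29 = 22 * (15 - 19) - 9 = 19

2P = (19, 19)


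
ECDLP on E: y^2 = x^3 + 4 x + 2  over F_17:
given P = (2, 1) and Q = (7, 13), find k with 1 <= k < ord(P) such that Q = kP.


Enumerate multiples of P until we hit Q = (7, 13):
  1P = (2, 1)
  2P = (9, 11)
  3P = (7, 4)
  4P = (7, 13)
Match found at i = 4.

k = 4


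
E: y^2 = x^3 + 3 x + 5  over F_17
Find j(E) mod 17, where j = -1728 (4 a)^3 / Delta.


Delta = -16(4 a^3 + 27 b^2) mod 17 = 1
-1728 * (4 a)^3 = -1728 * (4*3)^3 mod 17 = 15
j = 15 * 1^(-1) mod 17 = 15

j = 15 (mod 17)


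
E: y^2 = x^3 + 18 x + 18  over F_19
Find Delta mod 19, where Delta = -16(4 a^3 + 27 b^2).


4 a^3 + 27 b^2 = 4*18^3 + 27*18^2 = 23328 + 8748 = 32076
Delta = -16 * (32076) = -513216
Delta mod 19 = 12

Delta = 12 (mod 19)


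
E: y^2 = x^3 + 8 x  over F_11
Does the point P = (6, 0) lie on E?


Check whether y^2 = x^3 + 8 x + 0 (mod 11) for (x, y) = (6, 0).
LHS: y^2 = 0^2 mod 11 = 0
RHS: x^3 + 8 x + 0 = 6^3 + 8*6 + 0 mod 11 = 0
LHS = RHS

Yes, on the curve


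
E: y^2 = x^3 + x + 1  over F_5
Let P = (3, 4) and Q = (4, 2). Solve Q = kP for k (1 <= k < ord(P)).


Enumerate multiples of P until we hit Q = (4, 2):
  1P = (3, 4)
  2P = (0, 4)
  3P = (2, 1)
  4P = (4, 3)
  5P = (4, 2)
Match found at i = 5.

k = 5


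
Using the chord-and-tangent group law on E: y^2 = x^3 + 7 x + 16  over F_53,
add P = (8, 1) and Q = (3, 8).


P != Q, so use the chord formula.
s = (y2 - y1) / (x2 - x1) = (7) / (48) mod 53 = 41
x3 = s^2 - x1 - x2 mod 53 = 41^2 - 8 - 3 = 27
y3 = s (x1 - x3) - y1 mod 53 = 41 * (8 - 27) - 1 = 15

P + Q = (27, 15)


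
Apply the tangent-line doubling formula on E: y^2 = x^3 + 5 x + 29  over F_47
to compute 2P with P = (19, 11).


Doubling: s = (3 x1^2 + a) / (2 y1)
s = (3*19^2 + 5) / (2*11) mod 47 = 11
x3 = s^2 - 2 x1 mod 47 = 11^2 - 2*19 = 36
y3 = s (x1 - x3) - y1 mod 47 = 11 * (19 - 36) - 11 = 37

2P = (36, 37)


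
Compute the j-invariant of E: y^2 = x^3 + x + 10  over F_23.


Delta = -16(4 a^3 + 27 b^2) mod 23 = 22
-1728 * (4 a)^3 = -1728 * (4*1)^3 mod 23 = 15
j = 15 * 22^(-1) mod 23 = 8

j = 8 (mod 23)


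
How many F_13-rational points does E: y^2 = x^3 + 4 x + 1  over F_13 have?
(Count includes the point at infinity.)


For each x in F_13, count y with y^2 = x^3 + 4 x + 1 mod 13:
  x = 0: RHS = 1, y in [1, 12]  -> 2 point(s)
  x = 2: RHS = 4, y in [2, 11]  -> 2 point(s)
  x = 3: RHS = 1, y in [1, 12]  -> 2 point(s)
  x = 4: RHS = 3, y in [4, 9]  -> 2 point(s)
  x = 5: RHS = 3, y in [4, 9]  -> 2 point(s)
  x = 8: RHS = 12, y in [5, 8]  -> 2 point(s)
  x = 9: RHS = 12, y in [5, 8]  -> 2 point(s)
  x = 10: RHS = 1, y in [1, 12]  -> 2 point(s)
  x = 12: RHS = 9, y in [3, 10]  -> 2 point(s)
Affine points: 18. Add the point at infinity: total = 19.

#E(F_13) = 19


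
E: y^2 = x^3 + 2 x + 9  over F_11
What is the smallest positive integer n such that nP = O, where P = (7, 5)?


Compute successive multiples of P until we hit O:
  1P = (7, 5)
  2P = (0, 8)
  3P = (8, 8)
  4P = (5, 1)
  5P = (3, 3)
  6P = (4, 2)
  7P = (1, 1)
  8P = (1, 10)
  ... (continuing to 15P)
  15P = O

ord(P) = 15


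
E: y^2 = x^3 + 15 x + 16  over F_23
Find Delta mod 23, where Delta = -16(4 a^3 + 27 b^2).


4 a^3 + 27 b^2 = 4*15^3 + 27*16^2 = 13500 + 6912 = 20412
Delta = -16 * (20412) = -326592
Delta mod 23 = 8

Delta = 8 (mod 23)


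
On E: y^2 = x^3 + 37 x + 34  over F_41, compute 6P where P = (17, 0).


k = 6 = 110_2 (binary, LSB first: 011)
Double-and-add from P = (17, 0):
  bit 0 = 0: acc unchanged = O
  bit 1 = 1: acc = O + O = O
  bit 2 = 1: acc = O + O = O

6P = O


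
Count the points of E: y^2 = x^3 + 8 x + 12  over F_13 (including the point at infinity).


For each x in F_13, count y with y^2 = x^3 + 8 x + 12 mod 13:
  x = 0: RHS = 12, y in [5, 8]  -> 2 point(s)
  x = 2: RHS = 10, y in [6, 7]  -> 2 point(s)
  x = 4: RHS = 4, y in [2, 11]  -> 2 point(s)
  x = 6: RHS = 3, y in [4, 9]  -> 2 point(s)
  x = 8: RHS = 3, y in [4, 9]  -> 2 point(s)
  x = 10: RHS = 0, y in [0]  -> 1 point(s)
  x = 11: RHS = 1, y in [1, 12]  -> 2 point(s)
  x = 12: RHS = 3, y in [4, 9]  -> 2 point(s)
Affine points: 15. Add the point at infinity: total = 16.

#E(F_13) = 16


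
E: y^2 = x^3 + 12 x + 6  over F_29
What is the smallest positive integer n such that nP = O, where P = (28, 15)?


Compute successive multiples of P until we hit O:
  1P = (28, 15)
  2P = (24, 16)
  3P = (26, 28)
  4P = (10, 13)
  5P = (15, 9)
  6P = (2, 26)
  7P = (6, 27)
  8P = (8, 11)
  ... (continuing to 25P)
  25P = O

ord(P) = 25


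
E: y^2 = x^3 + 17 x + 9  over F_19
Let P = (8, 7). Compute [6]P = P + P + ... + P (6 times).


k = 6 = 110_2 (binary, LSB first: 011)
Double-and-add from P = (8, 7):
  bit 0 = 0: acc unchanged = O
  bit 1 = 1: acc = O + (3, 12) = (3, 12)
  bit 2 = 1: acc = (3, 12) + (0, 3) = (6, 17)

6P = (6, 17)


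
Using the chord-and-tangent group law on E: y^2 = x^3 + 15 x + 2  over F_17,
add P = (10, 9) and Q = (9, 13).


P != Q, so use the chord formula.
s = (y2 - y1) / (x2 - x1) = (4) / (16) mod 17 = 13
x3 = s^2 - x1 - x2 mod 17 = 13^2 - 10 - 9 = 14
y3 = s (x1 - x3) - y1 mod 17 = 13 * (10 - 14) - 9 = 7

P + Q = (14, 7)


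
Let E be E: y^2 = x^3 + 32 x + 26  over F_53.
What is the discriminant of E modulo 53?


4 a^3 + 27 b^2 = 4*32^3 + 27*26^2 = 131072 + 18252 = 149324
Delta = -16 * (149324) = -2389184
Delta mod 53 = 3

Delta = 3 (mod 53)


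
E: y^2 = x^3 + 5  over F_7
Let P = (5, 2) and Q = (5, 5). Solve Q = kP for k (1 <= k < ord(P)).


Enumerate multiples of P until we hit Q = (5, 5):
  1P = (5, 2)
  2P = (6, 2)
  3P = (3, 5)
  4P = (3, 2)
  5P = (6, 5)
  6P = (5, 5)
Match found at i = 6.

k = 6


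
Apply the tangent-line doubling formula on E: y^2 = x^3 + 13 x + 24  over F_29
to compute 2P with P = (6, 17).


Doubling: s = (3 x1^2 + a) / (2 y1)
s = (3*6^2 + 13) / (2*17) mod 29 = 1
x3 = s^2 - 2 x1 mod 29 = 1^2 - 2*6 = 18
y3 = s (x1 - x3) - y1 mod 29 = 1 * (6 - 18) - 17 = 0

2P = (18, 0)


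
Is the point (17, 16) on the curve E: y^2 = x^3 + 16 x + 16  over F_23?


Check whether y^2 = x^3 + 16 x + 16 (mod 23) for (x, y) = (17, 16).
LHS: y^2 = 16^2 mod 23 = 3
RHS: x^3 + 16 x + 16 = 17^3 + 16*17 + 16 mod 23 = 3
LHS = RHS

Yes, on the curve


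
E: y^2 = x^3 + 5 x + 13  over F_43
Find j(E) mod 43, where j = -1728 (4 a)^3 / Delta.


Delta = -16(4 a^3 + 27 b^2) mod 43 = 4
-1728 * (4 a)^3 = -1728 * (4*5)^3 mod 43 = 27
j = 27 * 4^(-1) mod 43 = 39

j = 39 (mod 43)


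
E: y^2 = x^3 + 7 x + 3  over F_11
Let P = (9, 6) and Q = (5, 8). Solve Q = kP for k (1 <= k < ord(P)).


Enumerate multiples of P until we hit Q = (5, 8):
  1P = (9, 6)
  2P = (2, 6)
  3P = (0, 5)
  4P = (5, 3)
  5P = (1, 0)
  6P = (5, 8)
Match found at i = 6.

k = 6


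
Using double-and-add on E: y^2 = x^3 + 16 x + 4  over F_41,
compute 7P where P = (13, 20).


k = 7 = 111_2 (binary, LSB first: 111)
Double-and-add from P = (13, 20):
  bit 0 = 1: acc = O + (13, 20) = (13, 20)
  bit 1 = 1: acc = (13, 20) + (33, 26) = (16, 16)
  bit 2 = 1: acc = (16, 16) + (32, 19) = (39, 13)

7P = (39, 13)


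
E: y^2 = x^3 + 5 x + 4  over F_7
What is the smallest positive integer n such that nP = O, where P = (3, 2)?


Compute successive multiples of P until we hit O:
  1P = (3, 2)
  2P = (2, 6)
  3P = (4, 2)
  4P = (0, 5)
  5P = (5, 0)
  6P = (0, 2)
  7P = (4, 5)
  8P = (2, 1)
  ... (continuing to 10P)
  10P = O

ord(P) = 10


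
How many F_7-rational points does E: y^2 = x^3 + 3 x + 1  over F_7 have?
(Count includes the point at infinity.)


For each x in F_7, count y with y^2 = x^3 + 3 x + 1 mod 7:
  x = 0: RHS = 1, y in [1, 6]  -> 2 point(s)
  x = 2: RHS = 1, y in [1, 6]  -> 2 point(s)
  x = 3: RHS = 2, y in [3, 4]  -> 2 point(s)
  x = 4: RHS = 0, y in [0]  -> 1 point(s)
  x = 5: RHS = 1, y in [1, 6]  -> 2 point(s)
  x = 6: RHS = 4, y in [2, 5]  -> 2 point(s)
Affine points: 11. Add the point at infinity: total = 12.

#E(F_7) = 12


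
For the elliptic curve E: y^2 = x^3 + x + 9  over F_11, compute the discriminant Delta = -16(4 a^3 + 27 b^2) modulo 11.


4 a^3 + 27 b^2 = 4*1^3 + 27*9^2 = 4 + 2187 = 2191
Delta = -16 * (2191) = -35056
Delta mod 11 = 1

Delta = 1 (mod 11)


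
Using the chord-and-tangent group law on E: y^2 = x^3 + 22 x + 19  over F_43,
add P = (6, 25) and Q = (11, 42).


P != Q, so use the chord formula.
s = (y2 - y1) / (x2 - x1) = (17) / (5) mod 43 = 12
x3 = s^2 - x1 - x2 mod 43 = 12^2 - 6 - 11 = 41
y3 = s (x1 - x3) - y1 mod 43 = 12 * (6 - 41) - 25 = 28

P + Q = (41, 28)


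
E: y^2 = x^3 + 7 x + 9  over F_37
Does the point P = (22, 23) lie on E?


Check whether y^2 = x^3 + 7 x + 9 (mod 37) for (x, y) = (22, 23).
LHS: y^2 = 23^2 mod 37 = 11
RHS: x^3 + 7 x + 9 = 22^3 + 7*22 + 9 mod 37 = 7
LHS != RHS

No, not on the curve


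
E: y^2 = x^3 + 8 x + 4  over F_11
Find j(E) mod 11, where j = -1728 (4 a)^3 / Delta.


Delta = -16(4 a^3 + 27 b^2) mod 11 = 8
-1728 * (4 a)^3 = -1728 * (4*8)^3 mod 11 = 1
j = 1 * 8^(-1) mod 11 = 7

j = 7 (mod 11)


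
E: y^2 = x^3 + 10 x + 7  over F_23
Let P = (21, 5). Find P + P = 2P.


Doubling: s = (3 x1^2 + a) / (2 y1)
s = (3*21^2 + 10) / (2*5) mod 23 = 16
x3 = s^2 - 2 x1 mod 23 = 16^2 - 2*21 = 7
y3 = s (x1 - x3) - y1 mod 23 = 16 * (21 - 7) - 5 = 12

2P = (7, 12)


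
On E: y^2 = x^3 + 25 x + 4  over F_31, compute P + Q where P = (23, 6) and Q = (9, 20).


P != Q, so use the chord formula.
s = (y2 - y1) / (x2 - x1) = (14) / (17) mod 31 = 30
x3 = s^2 - x1 - x2 mod 31 = 30^2 - 23 - 9 = 0
y3 = s (x1 - x3) - y1 mod 31 = 30 * (23 - 0) - 6 = 2

P + Q = (0, 2)


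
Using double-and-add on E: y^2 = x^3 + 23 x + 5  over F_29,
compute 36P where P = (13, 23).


k = 36 = 100100_2 (binary, LSB first: 001001)
Double-and-add from P = (13, 23):
  bit 0 = 0: acc unchanged = O
  bit 1 = 0: acc unchanged = O
  bit 2 = 1: acc = O + (2, 28) = (2, 28)
  bit 3 = 0: acc unchanged = (2, 28)
  bit 4 = 0: acc unchanged = (2, 28)
  bit 5 = 1: acc = (2, 28) + (21, 11) = (26, 24)

36P = (26, 24)


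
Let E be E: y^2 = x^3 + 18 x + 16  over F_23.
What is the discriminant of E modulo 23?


4 a^3 + 27 b^2 = 4*18^3 + 27*16^2 = 23328 + 6912 = 30240
Delta = -16 * (30240) = -483840
Delta mod 23 = 11

Delta = 11 (mod 23)


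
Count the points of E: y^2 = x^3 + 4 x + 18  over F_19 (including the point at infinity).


For each x in F_19, count y with y^2 = x^3 + 4 x + 18 mod 19:
  x = 1: RHS = 4, y in [2, 17]  -> 2 point(s)
  x = 3: RHS = 0, y in [0]  -> 1 point(s)
  x = 5: RHS = 11, y in [7, 12]  -> 2 point(s)
  x = 6: RHS = 11, y in [7, 12]  -> 2 point(s)
  x = 7: RHS = 9, y in [3, 16]  -> 2 point(s)
  x = 8: RHS = 11, y in [7, 12]  -> 2 point(s)
  x = 9: RHS = 4, y in [2, 17]  -> 2 point(s)
  x = 11: RHS = 6, y in [5, 14]  -> 2 point(s)
  x = 13: RHS = 6, y in [5, 14]  -> 2 point(s)
  x = 14: RHS = 6, y in [5, 14]  -> 2 point(s)
  x = 16: RHS = 17, y in [6, 13]  -> 2 point(s)
Affine points: 21. Add the point at infinity: total = 22.

#E(F_19) = 22


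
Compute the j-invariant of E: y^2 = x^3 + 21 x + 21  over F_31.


Delta = -16(4 a^3 + 27 b^2) mod 31 = 30
-1728 * (4 a)^3 = -1728 * (4*21)^3 mod 31 = 27
j = 27 * 30^(-1) mod 31 = 4

j = 4 (mod 31)


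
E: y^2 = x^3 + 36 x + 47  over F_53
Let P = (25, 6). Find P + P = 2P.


Doubling: s = (3 x1^2 + a) / (2 y1)
s = (3*25^2 + 36) / (2*6) mod 53 = 40
x3 = s^2 - 2 x1 mod 53 = 40^2 - 2*25 = 13
y3 = s (x1 - x3) - y1 mod 53 = 40 * (25 - 13) - 6 = 50

2P = (13, 50)


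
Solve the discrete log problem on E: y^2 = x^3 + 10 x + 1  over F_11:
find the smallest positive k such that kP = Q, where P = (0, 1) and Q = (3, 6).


Enumerate multiples of P until we hit Q = (3, 6):
  1P = (0, 1)
  2P = (3, 6)
Match found at i = 2.

k = 2


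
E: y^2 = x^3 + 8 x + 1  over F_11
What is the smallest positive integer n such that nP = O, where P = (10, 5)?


Compute successive multiples of P until we hit O:
  1P = (10, 5)
  2P = (2, 6)
  3P = (4, 8)
  4P = (0, 1)
  5P = (6, 1)
  6P = (7, 9)
  7P = (8, 7)
  8P = (5, 1)
  ... (continuing to 17P)
  17P = O

ord(P) = 17


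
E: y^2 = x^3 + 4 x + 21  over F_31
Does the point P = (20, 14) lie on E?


Check whether y^2 = x^3 + 4 x + 21 (mod 31) for (x, y) = (20, 14).
LHS: y^2 = 14^2 mod 31 = 10
RHS: x^3 + 4 x + 21 = 20^3 + 4*20 + 21 mod 31 = 10
LHS = RHS

Yes, on the curve


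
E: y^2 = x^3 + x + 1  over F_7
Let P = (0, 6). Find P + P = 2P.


Doubling: s = (3 x1^2 + a) / (2 y1)
s = (3*0^2 + 1) / (2*6) mod 7 = 3
x3 = s^2 - 2 x1 mod 7 = 3^2 - 2*0 = 2
y3 = s (x1 - x3) - y1 mod 7 = 3 * (0 - 2) - 6 = 2

2P = (2, 2)


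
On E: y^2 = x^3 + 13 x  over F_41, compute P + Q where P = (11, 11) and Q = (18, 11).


P != Q, so use the chord formula.
s = (y2 - y1) / (x2 - x1) = (0) / (7) mod 41 = 0
x3 = s^2 - x1 - x2 mod 41 = 0^2 - 11 - 18 = 12
y3 = s (x1 - x3) - y1 mod 41 = 0 * (11 - 12) - 11 = 30

P + Q = (12, 30)


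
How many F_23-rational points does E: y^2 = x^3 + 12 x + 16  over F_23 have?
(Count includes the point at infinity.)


For each x in F_23, count y with y^2 = x^3 + 12 x + 16 mod 23:
  x = 0: RHS = 16, y in [4, 19]  -> 2 point(s)
  x = 1: RHS = 6, y in [11, 12]  -> 2 point(s)
  x = 2: RHS = 2, y in [5, 18]  -> 2 point(s)
  x = 4: RHS = 13, y in [6, 17]  -> 2 point(s)
  x = 7: RHS = 6, y in [11, 12]  -> 2 point(s)
  x = 8: RHS = 3, y in [7, 16]  -> 2 point(s)
  x = 9: RHS = 2, y in [5, 18]  -> 2 point(s)
  x = 10: RHS = 9, y in [3, 20]  -> 2 point(s)
  x = 12: RHS = 2, y in [5, 18]  -> 2 point(s)
  x = 13: RHS = 0, y in [0]  -> 1 point(s)
  x = 15: RHS = 6, y in [11, 12]  -> 2 point(s)
  x = 16: RHS = 3, y in [7, 16]  -> 2 point(s)
  x = 17: RHS = 4, y in [2, 21]  -> 2 point(s)
  x = 22: RHS = 3, y in [7, 16]  -> 2 point(s)
Affine points: 27. Add the point at infinity: total = 28.

#E(F_23) = 28


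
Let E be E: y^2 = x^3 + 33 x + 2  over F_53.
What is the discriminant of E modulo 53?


4 a^3 + 27 b^2 = 4*33^3 + 27*2^2 = 143748 + 108 = 143856
Delta = -16 * (143856) = -2301696
Delta mod 53 = 41

Delta = 41 (mod 53)


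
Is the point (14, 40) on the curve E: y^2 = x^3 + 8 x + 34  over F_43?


Check whether y^2 = x^3 + 8 x + 34 (mod 43) for (x, y) = (14, 40).
LHS: y^2 = 40^2 mod 43 = 9
RHS: x^3 + 8 x + 34 = 14^3 + 8*14 + 34 mod 43 = 9
LHS = RHS

Yes, on the curve


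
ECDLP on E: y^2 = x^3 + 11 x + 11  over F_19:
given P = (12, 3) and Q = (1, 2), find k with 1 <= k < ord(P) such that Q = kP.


Enumerate multiples of P until we hit Q = (1, 2):
  1P = (12, 3)
  2P = (15, 13)
  3P = (1, 2)
Match found at i = 3.

k = 3


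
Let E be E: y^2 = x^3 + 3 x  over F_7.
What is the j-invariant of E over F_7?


Delta = -16(4 a^3 + 27 b^2) mod 7 = 1
-1728 * (4 a)^3 = -1728 * (4*3)^3 mod 7 = 6
j = 6 * 1^(-1) mod 7 = 6

j = 6 (mod 7)


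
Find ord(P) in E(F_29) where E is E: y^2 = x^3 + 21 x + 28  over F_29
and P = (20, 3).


Compute successive multiples of P until we hit O:
  1P = (20, 3)
  2P = (11, 16)
  3P = (23, 11)
  4P = (6, 15)
  5P = (28, 8)
  6P = (19, 23)
  7P = (13, 2)
  8P = (12, 23)
  ... (continuing to 39P)
  39P = O

ord(P) = 39


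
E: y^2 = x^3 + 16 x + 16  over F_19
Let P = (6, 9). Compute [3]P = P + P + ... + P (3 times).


k = 3 = 11_2 (binary, LSB first: 11)
Double-and-add from P = (6, 9):
  bit 0 = 1: acc = O + (6, 9) = (6, 9)
  bit 1 = 1: acc = (6, 9) + (12, 13) = (12, 6)

3P = (12, 6)


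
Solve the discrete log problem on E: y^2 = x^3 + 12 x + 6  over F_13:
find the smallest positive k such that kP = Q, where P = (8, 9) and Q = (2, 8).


Enumerate multiples of P until we hit Q = (2, 8):
  1P = (8, 9)
  2P = (7, 11)
  3P = (2, 5)
  4P = (2, 8)
Match found at i = 4.

k = 4


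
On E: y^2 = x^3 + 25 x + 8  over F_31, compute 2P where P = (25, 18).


Doubling: s = (3 x1^2 + a) / (2 y1)
s = (3*25^2 + 25) / (2*18) mod 31 = 8
x3 = s^2 - 2 x1 mod 31 = 8^2 - 2*25 = 14
y3 = s (x1 - x3) - y1 mod 31 = 8 * (25 - 14) - 18 = 8

2P = (14, 8)


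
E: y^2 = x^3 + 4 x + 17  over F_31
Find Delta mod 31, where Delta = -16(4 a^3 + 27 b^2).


4 a^3 + 27 b^2 = 4*4^3 + 27*17^2 = 256 + 7803 = 8059
Delta = -16 * (8059) = -128944
Delta mod 31 = 16

Delta = 16 (mod 31)


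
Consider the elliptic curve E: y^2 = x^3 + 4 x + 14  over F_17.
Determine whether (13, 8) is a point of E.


Check whether y^2 = x^3 + 4 x + 14 (mod 17) for (x, y) = (13, 8).
LHS: y^2 = 8^2 mod 17 = 13
RHS: x^3 + 4 x + 14 = 13^3 + 4*13 + 14 mod 17 = 2
LHS != RHS

No, not on the curve


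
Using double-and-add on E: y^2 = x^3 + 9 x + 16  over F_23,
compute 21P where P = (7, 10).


k = 21 = 10101_2 (binary, LSB first: 10101)
Double-and-add from P = (7, 10):
  bit 0 = 1: acc = O + (7, 10) = (7, 10)
  bit 1 = 0: acc unchanged = (7, 10)
  bit 2 = 1: acc = (7, 10) + (8, 5) = (10, 5)
  bit 3 = 0: acc unchanged = (10, 5)
  bit 4 = 1: acc = (10, 5) + (16, 1) = (0, 19)

21P = (0, 19)


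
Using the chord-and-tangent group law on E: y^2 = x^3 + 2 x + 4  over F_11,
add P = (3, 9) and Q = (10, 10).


P != Q, so use the chord formula.
s = (y2 - y1) / (x2 - x1) = (1) / (7) mod 11 = 8
x3 = s^2 - x1 - x2 mod 11 = 8^2 - 3 - 10 = 7
y3 = s (x1 - x3) - y1 mod 11 = 8 * (3 - 7) - 9 = 3

P + Q = (7, 3)


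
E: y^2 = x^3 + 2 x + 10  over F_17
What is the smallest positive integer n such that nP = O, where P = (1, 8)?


Compute successive multiples of P until we hit O:
  1P = (1, 8)
  2P = (6, 0)
  3P = (1, 9)
  4P = O

ord(P) = 4


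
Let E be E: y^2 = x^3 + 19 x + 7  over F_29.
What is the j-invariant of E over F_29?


Delta = -16(4 a^3 + 27 b^2) mod 29 = 28
-1728 * (4 a)^3 = -1728 * (4*19)^3 mod 29 = 7
j = 7 * 28^(-1) mod 29 = 22

j = 22 (mod 29)


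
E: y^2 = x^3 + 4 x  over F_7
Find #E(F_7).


For each x in F_7, count y with y^2 = x^3 + 4 x + 0 mod 7:
  x = 0: RHS = 0, y in [0]  -> 1 point(s)
  x = 2: RHS = 2, y in [3, 4]  -> 2 point(s)
  x = 3: RHS = 4, y in [2, 5]  -> 2 point(s)
  x = 6: RHS = 2, y in [3, 4]  -> 2 point(s)
Affine points: 7. Add the point at infinity: total = 8.

#E(F_7) = 8


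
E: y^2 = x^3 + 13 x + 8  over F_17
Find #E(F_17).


For each x in F_17, count y with y^2 = x^3 + 13 x + 8 mod 17:
  x = 0: RHS = 8, y in [5, 12]  -> 2 point(s)
  x = 2: RHS = 8, y in [5, 12]  -> 2 point(s)
  x = 6: RHS = 13, y in [8, 9]  -> 2 point(s)
  x = 7: RHS = 0, y in [0]  -> 1 point(s)
  x = 9: RHS = 4, y in [2, 15]  -> 2 point(s)
  x = 10: RHS = 16, y in [4, 13]  -> 2 point(s)
  x = 15: RHS = 8, y in [5, 12]  -> 2 point(s)
Affine points: 13. Add the point at infinity: total = 14.

#E(F_17) = 14


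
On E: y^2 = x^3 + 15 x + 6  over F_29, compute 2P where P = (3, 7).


Doubling: s = (3 x1^2 + a) / (2 y1)
s = (3*3^2 + 15) / (2*7) mod 29 = 3
x3 = s^2 - 2 x1 mod 29 = 3^2 - 2*3 = 3
y3 = s (x1 - x3) - y1 mod 29 = 3 * (3 - 3) - 7 = 22

2P = (3, 22)


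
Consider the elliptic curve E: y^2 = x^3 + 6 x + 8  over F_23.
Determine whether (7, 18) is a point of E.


Check whether y^2 = x^3 + 6 x + 8 (mod 23) for (x, y) = (7, 18).
LHS: y^2 = 18^2 mod 23 = 2
RHS: x^3 + 6 x + 8 = 7^3 + 6*7 + 8 mod 23 = 2
LHS = RHS

Yes, on the curve


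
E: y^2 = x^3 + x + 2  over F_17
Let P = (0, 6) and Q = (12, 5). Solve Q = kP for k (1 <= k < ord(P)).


Enumerate multiples of P until we hit Q = (12, 5):
  1P = (0, 6)
  2P = (15, 14)
  3P = (1, 15)
  4P = (12, 5)
Match found at i = 4.

k = 4


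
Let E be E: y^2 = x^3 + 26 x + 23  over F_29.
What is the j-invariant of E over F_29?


Delta = -16(4 a^3 + 27 b^2) mod 29 = 9
-1728 * (4 a)^3 = -1728 * (4*26)^3 mod 29 = 28
j = 28 * 9^(-1) mod 29 = 16

j = 16 (mod 29)


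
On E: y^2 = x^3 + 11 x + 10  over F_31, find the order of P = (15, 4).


Compute successive multiples of P until we hit O:
  1P = (15, 4)
  2P = (9, 30)
  3P = (12, 14)
  4P = (22, 9)
  5P = (4, 26)
  6P = (16, 29)
  7P = (5, 29)
  8P = (25, 21)
  ... (continuing to 37P)
  37P = O

ord(P) = 37


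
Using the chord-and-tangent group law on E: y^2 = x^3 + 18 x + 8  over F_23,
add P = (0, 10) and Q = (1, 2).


P != Q, so use the chord formula.
s = (y2 - y1) / (x2 - x1) = (15) / (1) mod 23 = 15
x3 = s^2 - x1 - x2 mod 23 = 15^2 - 0 - 1 = 17
y3 = s (x1 - x3) - y1 mod 23 = 15 * (0 - 17) - 10 = 11

P + Q = (17, 11)


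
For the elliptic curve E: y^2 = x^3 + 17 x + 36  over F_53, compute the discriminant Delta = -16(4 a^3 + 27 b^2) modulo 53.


4 a^3 + 27 b^2 = 4*17^3 + 27*36^2 = 19652 + 34992 = 54644
Delta = -16 * (54644) = -874304
Delta mod 53 = 37

Delta = 37 (mod 53)


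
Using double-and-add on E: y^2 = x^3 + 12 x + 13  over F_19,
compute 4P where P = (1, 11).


k = 4 = 100_2 (binary, LSB first: 001)
Double-and-add from P = (1, 11):
  bit 0 = 0: acc unchanged = O
  bit 1 = 0: acc unchanged = O
  bit 2 = 1: acc = O + (3, 0) = (3, 0)

4P = (3, 0)


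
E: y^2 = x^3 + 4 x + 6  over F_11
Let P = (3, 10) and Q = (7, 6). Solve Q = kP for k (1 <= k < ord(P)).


Enumerate multiples of P until we hit Q = (7, 6):
  1P = (3, 10)
  2P = (6, 9)
  3P = (7, 6)
Match found at i = 3.

k = 3


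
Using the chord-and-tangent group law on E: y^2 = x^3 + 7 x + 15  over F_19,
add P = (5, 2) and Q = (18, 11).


P != Q, so use the chord formula.
s = (y2 - y1) / (x2 - x1) = (9) / (13) mod 19 = 8
x3 = s^2 - x1 - x2 mod 19 = 8^2 - 5 - 18 = 3
y3 = s (x1 - x3) - y1 mod 19 = 8 * (5 - 3) - 2 = 14

P + Q = (3, 14)
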